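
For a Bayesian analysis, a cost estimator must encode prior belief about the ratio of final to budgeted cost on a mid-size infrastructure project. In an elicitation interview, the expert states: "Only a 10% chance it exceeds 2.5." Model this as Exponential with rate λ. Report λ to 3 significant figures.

λ ≈ 0.921

P(T > 2.5) = e^(−λ·2.5) = 0.1, so λ = −ln(0.1)/2.5 = 0.921.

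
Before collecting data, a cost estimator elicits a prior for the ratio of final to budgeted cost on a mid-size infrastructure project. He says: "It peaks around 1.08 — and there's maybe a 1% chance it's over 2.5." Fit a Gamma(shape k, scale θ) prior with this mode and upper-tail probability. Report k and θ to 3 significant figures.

k ≈ 7.77, θ ≈ 0.159

Gamma(k,θ) with k>1 has mode (k−1)θ, so θ = 1.08/(k−1).
Need P(X < 2.5) = 0.99 with θ tied to k this way. Start at k = 2, θ = 1.08: P(X<2.5) ≈ 0.673.
Too low — raise k to concentrate. Iterating converges to k ≈ 7.77.
Then θ = 1.08/(7.77−1) ≈ 0.159.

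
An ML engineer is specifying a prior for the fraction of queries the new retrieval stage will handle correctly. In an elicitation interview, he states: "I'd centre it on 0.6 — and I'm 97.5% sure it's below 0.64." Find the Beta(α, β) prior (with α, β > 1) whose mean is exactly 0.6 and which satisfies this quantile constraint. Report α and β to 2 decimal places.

With mean 0.6 fixed, write α = 0.6s, β = 0.4s where s = α+β.
Need P(θ < 0.64) = 0.975 under Beta(0.6s, 0.4s). Normal approximation: (q−m)/√(m(1−m)/s) ≈ z_{0.975} = 1.96, so s ≈ 0.6·0.4·(1.96)²/(0.64−0.6)² = 576.2.
At s = 576.2: P(θ<0.64) ≈ 0.976. Adjusting to match 0.975 gives s ≈ 565.23.
So α = 0.6·565.23 ≈ 339.14, β = 0.4·565.23 ≈ 226.09.

α ≈ 339.14, β ≈ 226.09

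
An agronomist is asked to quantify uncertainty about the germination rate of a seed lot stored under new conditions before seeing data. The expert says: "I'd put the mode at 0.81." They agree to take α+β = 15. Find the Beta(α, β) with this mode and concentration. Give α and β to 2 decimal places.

α = 11.53, β = 3.47

For α,β > 1 the Beta mode is (α−1)/(α+β−2). With α+β = 15, the mode is (α−1)/13.
Set (α−1)/13 = 0.81 → α = 1 + 0.81·13 = 11.53.
β = 15 − α = 3.47.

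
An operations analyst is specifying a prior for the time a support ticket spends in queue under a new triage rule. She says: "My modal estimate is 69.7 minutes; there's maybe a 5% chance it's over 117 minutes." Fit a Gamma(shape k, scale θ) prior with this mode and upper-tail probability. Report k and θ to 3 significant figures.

k ≈ 11.4, θ ≈ 6.7

Gamma(k,θ) with k>1 has mode (k−1)θ, so θ = 69.7/(k−1).
Need P(X < 117) = 0.95 with θ tied to k this way. Start at k = 2, θ = 69.7: P(X<117) ≈ 0.500.
Too low — raise k to concentrate. Iterating converges to k ≈ 11.4.
Then θ = 69.7/(11.4−1) ≈ 6.7.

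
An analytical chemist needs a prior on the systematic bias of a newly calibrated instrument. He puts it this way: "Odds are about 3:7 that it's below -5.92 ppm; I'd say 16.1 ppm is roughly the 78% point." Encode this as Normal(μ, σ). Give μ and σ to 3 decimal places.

The p-quantile of Normal(μ,σ) is μ + z_p·σ, with z_{0.3} = -0.5244 and z_{0.78} = 0.7722.
Eliminate σ: μ = (z₂·x₁ − z₁·x₂)/(z₂ − z₁) = (0.7722·-5.92 − (-0.5244)·16.1)/1.297 = 2.986.
Then σ = (x₂ − x₁)/(z₂ − z₁) = (16.1 − -5.92)/1.297 = 16.983.

μ = 2.986, σ = 16.983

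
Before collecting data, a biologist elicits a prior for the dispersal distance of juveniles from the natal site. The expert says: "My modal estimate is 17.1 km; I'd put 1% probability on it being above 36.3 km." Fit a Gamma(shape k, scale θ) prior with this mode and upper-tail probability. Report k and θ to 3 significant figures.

k ≈ 9.57, θ ≈ 2

Gamma(k,θ) with k>1 has mode (k−1)θ, so θ = 17.1/(k−1).
Need P(X < 36.3) = 0.99 with θ tied to k this way. Start at k = 2, θ = 17.1: P(X<36.3) ≈ 0.626.
Too low — raise k to concentrate. Iterating converges to k ≈ 9.57.
Then θ = 17.1/(9.57−1) ≈ 2.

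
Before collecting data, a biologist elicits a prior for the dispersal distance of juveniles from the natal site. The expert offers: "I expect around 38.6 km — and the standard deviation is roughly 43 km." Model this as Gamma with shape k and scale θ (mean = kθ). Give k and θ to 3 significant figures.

k ≈ 0.806, θ ≈ 47.9

For Gamma(k, scale θ): mean = kθ, variance = kθ², so CV = 1/√k.
CV = SD/mean = 43/38.6 = 1.114, hence k = 1/CV² = 0.806.
Then θ = mean/k = 38.6/0.806 = 47.9.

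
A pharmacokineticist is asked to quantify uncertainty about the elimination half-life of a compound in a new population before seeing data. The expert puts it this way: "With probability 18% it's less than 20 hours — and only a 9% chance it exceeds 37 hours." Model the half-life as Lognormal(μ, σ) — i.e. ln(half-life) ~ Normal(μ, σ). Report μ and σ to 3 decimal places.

If T ~ Lognormal(μ,σ) then ln T ~ Normal(μ,σ), so the p-quantile of ln T is μ + z_p·σ.
ln(20) = 2.996 and ln(37) = 3.611; z_{0.18} = -0.9154, z_{0.91} = 1.341.
σ = (3.611 − 2.996)/(1.341 − (-0.9154)) = 0.273.
μ = 2.996 − (-0.9154)·0.273 = 3.245.

μ ≈ 3.245, σ ≈ 0.273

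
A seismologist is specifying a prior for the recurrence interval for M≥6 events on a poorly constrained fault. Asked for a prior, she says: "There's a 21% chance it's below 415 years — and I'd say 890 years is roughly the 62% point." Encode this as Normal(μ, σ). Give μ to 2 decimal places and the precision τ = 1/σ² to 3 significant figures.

For Normal(μ,σ), the p-quantile is μ + z_p·σ. Here z_{0.21} = -0.8064, z_{0.62} = 0.3055.
So 415 = μ − 0.8064σ and 890 = μ + 0.3055σ.
Subtracting: σ = (890 − 415)/(0.3055 − (-0.8064)) = 427.20.
Then μ = 415 − (-0.8064)·427.20 = 759.50.
Precision τ = 1/σ² = 1/427.2² = 5.48e-06.

μ = 759.50, τ = 5.48e-06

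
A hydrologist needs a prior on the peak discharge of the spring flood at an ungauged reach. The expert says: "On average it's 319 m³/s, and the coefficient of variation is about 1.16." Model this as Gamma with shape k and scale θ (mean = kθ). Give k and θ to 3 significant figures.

k ≈ 0.743, θ ≈ 429

For Gamma(k, scale θ): mean = kθ, variance = kθ², so CV = 1/√k.
CV = 1.16, hence k = 1/CV² = 0.743.
Then θ = mean/k = 319/0.743 = 429.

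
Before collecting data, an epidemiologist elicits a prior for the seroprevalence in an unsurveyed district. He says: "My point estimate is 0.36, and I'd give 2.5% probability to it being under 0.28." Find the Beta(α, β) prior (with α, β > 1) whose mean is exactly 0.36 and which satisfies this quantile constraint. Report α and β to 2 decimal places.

α ≈ 46.80, β ≈ 83.20

With mean 0.36 fixed, write α = 0.36s, β = 0.64s where s = α+β.
Need P(θ < 0.28) = 0.025 under Beta(0.36s, 0.64s). Normal approximation: (q−m)/√(m(1−m)/s) ≈ z_{0.025} = -1.96, so s ≈ 0.36·0.64·(-1.96)²/(0.28−0.36)² = 138.3.
At s = 138.3: P(θ<0.28) ≈ 0.022. Adjusting to match 0.025 gives s ≈ 130.01.
So α = 0.36·130.01 ≈ 46.80, β = 0.64·130.01 ≈ 83.20.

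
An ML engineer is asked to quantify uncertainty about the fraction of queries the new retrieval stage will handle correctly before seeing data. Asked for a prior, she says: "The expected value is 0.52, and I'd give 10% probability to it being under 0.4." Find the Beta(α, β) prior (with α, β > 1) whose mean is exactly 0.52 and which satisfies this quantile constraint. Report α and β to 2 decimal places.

With mean 0.52 fixed, write α = 0.52s, β = 0.48s where s = α+β.
Need P(θ < 0.4) = 0.1 under Beta(0.52s, 0.48s). Normal approximation: (q−m)/√(m(1−m)/s) ≈ z_{0.1} = -1.28, so s ≈ 0.52·0.48·(-1.28)²/(0.4−0.52)² = 28.5.
At s = 28.5: P(θ<0.4) ≈ 0.099. Adjusting to match 0.1 gives s ≈ 28.28.
So α = 0.52·28.28 ≈ 14.71, β = 0.48·28.28 ≈ 13.58.

α ≈ 14.71, β ≈ 13.58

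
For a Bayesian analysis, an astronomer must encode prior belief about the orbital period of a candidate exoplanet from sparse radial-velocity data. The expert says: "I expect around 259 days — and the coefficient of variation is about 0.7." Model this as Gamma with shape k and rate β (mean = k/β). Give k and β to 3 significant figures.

For Gamma(k, rate β): mean = k/β, variance = k/β², so CV = 1/√k.
CV = 0.7, hence k = 1/CV² = 2.04.
Then β = k/mean = 2.04/259 = 0.00788.

k ≈ 2.04, β ≈ 0.00788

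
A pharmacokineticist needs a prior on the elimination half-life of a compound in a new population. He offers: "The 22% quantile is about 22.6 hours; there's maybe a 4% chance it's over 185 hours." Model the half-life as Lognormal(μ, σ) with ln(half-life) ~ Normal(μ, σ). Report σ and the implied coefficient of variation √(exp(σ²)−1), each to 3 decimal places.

σ ≈ 0.833, CV ≈ 1.001

If T ~ Lognormal(μ,σ) then ln T ~ Normal(μ,σ), so the p-quantile of ln T is μ + z_p·σ.
ln(22.6) = 3.118 and ln(185) = 5.22; z_{0.22} = -0.7722, z_{0.96} = 1.751.
σ = (5.22 − 3.118)/(1.751 − (-0.7722)) = 0.833.
μ = 3.118 − (-0.7722)·0.833 = 3.761.
CV = √(exp(σ²)−1) = √(exp(0.6944)−1) = 1.001.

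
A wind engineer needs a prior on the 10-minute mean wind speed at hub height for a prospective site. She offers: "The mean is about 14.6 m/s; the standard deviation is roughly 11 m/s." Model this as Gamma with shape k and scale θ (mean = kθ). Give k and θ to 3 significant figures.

For Gamma(k, scale θ): mean = kθ, variance = kθ², so CV = 1/√k.
CV = SD/mean = 11/14.6 = 0.7534, hence k = 1/CV² = 1.76.
Then θ = mean/k = 14.6/1.76 = 8.29.

k ≈ 1.76, θ ≈ 8.29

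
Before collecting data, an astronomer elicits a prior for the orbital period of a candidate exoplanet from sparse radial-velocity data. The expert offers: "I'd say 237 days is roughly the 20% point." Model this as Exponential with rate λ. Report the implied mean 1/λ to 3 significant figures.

mean ≈ 1060 days

P(T < 237.0) = 1 − e^(−λ·237.0) = 0.2, so λ = −ln(1−0.2)/237.0 = −ln(0.8)/237.0 = 0.000942.
Mean = 1/λ = 1060 days.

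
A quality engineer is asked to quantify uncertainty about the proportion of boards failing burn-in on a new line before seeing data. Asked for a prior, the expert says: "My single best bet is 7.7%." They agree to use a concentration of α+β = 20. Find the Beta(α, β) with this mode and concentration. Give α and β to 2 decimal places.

For α,β > 1 the Beta mode is (α−1)/(α+β−2). With α+β = 20, the mode is (α−1)/18.
Set (α−1)/18 = 0.077 → α = 1 + 0.077·18 = 2.39.
β = 20 − α = 17.61.

α = 2.39, β = 17.61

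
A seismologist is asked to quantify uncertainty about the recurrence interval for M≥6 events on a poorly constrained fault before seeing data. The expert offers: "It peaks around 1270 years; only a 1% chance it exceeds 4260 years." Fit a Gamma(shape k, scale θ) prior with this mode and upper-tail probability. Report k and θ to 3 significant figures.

k ≈ 3.99, θ ≈ 425

Gamma(k,θ) with k>1 has mode (k−1)θ, so θ = 1270/(k−1).
Need P(X < 4260) = 0.99 with θ tied to k this way. Start at k = 2, θ = 1270: P(X<4260) ≈ 0.848.
Too low — raise k to concentrate. Iterating converges to k ≈ 3.99.
Then θ = 1270/(3.99−1) ≈ 425.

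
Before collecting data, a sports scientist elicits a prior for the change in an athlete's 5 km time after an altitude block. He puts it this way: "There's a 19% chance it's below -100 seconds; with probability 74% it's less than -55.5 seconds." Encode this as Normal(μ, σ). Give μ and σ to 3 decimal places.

μ = -74.319, σ = 29.252

The p-quantile of Normal(μ,σ) is μ + z_p·σ, with z_{0.19} = -0.8779 and z_{0.74} = 0.6433.
Eliminate σ: μ = (z₂·x₁ − z₁·x₂)/(z₂ − z₁) = (0.6433·-100 − (-0.8779)·-55.5)/1.521 = -74.319.
Then σ = (x₂ − x₁)/(z₂ − z₁) = (-55.5 − -100)/1.521 = 29.252.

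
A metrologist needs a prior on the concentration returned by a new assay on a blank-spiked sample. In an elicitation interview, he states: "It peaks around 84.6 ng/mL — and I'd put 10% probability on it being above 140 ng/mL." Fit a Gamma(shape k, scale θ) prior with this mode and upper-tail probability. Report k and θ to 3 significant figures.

k ≈ 8.44, θ ≈ 11.4

Gamma(k,θ) with k>1 has mode (k−1)θ, so θ = 84.6/(k−1).
Need P(X < 140) = 0.9 with θ tied to k this way. Start at k = 2, θ = 84.6: P(X<140) ≈ 0.493.
Too low — raise k to concentrate. Iterating converges to k ≈ 8.44.
Then θ = 84.6/(8.44−1) ≈ 11.4.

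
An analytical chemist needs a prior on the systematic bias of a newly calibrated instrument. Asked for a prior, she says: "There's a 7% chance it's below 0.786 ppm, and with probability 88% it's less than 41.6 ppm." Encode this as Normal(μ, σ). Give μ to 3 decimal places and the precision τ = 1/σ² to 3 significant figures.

The p-quantile of Normal(μ,σ) is μ + z_p·σ, with z_{0.07} = -1.476 and z_{0.88} = 1.175.
Eliminate σ: μ = (z₂·x₁ − z₁·x₂)/(z₂ − z₁) = (1.175·0.786 − (-1.476)·41.6)/2.651 = 23.509.
Then σ = (x₂ − x₁)/(z₂ − z₁) = (41.6 − 0.786)/2.651 = 15.397.
Precision τ = 1/σ² = 1/15.4² = 0.00422.

μ = 23.509, τ = 0.00422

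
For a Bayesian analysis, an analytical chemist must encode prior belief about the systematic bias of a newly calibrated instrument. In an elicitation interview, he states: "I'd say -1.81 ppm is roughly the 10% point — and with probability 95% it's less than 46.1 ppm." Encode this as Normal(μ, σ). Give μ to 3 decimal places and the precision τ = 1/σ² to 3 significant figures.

μ = 19.171, τ = 0.00373

For Normal(μ,σ), the p-quantile is μ + z_p·σ. Here z_{0.1} = -1.282, z_{0.95} = 1.645.
So -1.81 = μ − 1.282σ and 46.1 = μ + 1.645σ.
Subtracting: σ = (46.1 − -1.81)/(1.645 − (-1.282)) = 16.372.
Then μ = -1.81 − (-1.282)·16.372 = 19.171.
Precision τ = 1/σ² = 1/16.37² = 0.00373.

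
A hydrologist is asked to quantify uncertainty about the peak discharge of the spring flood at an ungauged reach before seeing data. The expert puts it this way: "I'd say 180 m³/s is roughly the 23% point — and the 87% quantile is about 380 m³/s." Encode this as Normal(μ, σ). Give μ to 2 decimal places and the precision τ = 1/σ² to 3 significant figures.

μ = 259.22, τ = 8.7e-05

The p-quantile of Normal(μ,σ) is μ + z_p·σ, with z_{0.23} = -0.7388 and z_{0.87} = 1.126.
Eliminate σ: μ = (z₂·x₁ − z₁·x₂)/(z₂ − z₁) = (1.126·180 − (-0.7388)·380)/1.865 = 259.22.
Then σ = (x₂ − x₁)/(z₂ − z₁) = (380 − 180)/1.865 = 107.22.
Precision τ = 1/σ² = 1/107.2² = 8.7e-05.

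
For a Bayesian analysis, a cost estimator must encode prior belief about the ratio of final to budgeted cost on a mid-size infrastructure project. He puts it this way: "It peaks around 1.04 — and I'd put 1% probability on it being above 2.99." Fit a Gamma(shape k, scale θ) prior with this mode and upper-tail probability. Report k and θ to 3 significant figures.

Gamma(k,θ) with k>1 has mode (k−1)θ, so θ = 1.04/(k−1).
Need P(X < 2.99) = 0.99 with θ tied to k this way. Start at k = 2, θ = 1.04: P(X<2.99) ≈ 0.781.
Too low — raise k to concentrate. Iterating converges to k ≈ 5.08.
Then θ = 1.04/(5.08−1) ≈ 0.255.

k ≈ 5.08, θ ≈ 0.255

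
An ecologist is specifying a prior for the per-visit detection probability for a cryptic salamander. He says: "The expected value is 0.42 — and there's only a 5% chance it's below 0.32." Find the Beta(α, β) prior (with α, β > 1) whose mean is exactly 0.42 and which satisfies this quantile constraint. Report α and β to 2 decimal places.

α ≈ 26.52, β ≈ 36.62

With mean 0.42 fixed, write α = 0.42s, β = 0.58s where s = α+β.
Need P(θ < 0.32) = 0.05 under Beta(0.42s, 0.58s). Normal approximation: (q−m)/√(m(1−m)/s) ≈ z_{0.05} = -1.64, so s ≈ 0.42·0.58·(-1.64)²/(0.32−0.42)² = 65.9.
At s = 65.9: P(θ<0.32) ≈ 0.046. Adjusting to match 0.05 gives s ≈ 63.14.
So α = 0.42·63.14 ≈ 26.52, β = 0.58·63.14 ≈ 36.62.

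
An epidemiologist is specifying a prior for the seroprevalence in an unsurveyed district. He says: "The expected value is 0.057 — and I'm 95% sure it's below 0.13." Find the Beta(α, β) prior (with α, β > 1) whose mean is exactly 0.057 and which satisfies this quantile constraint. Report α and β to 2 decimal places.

α ≈ 2.09, β ≈ 34.56

With mean 0.057 fixed, write α = 0.057s, β = 0.943s where s = α+β.
Need P(θ < 0.13) = 0.95 under Beta(0.057s, 0.943s). Normal approximation: (q−m)/√(m(1−m)/s) ≈ z_{0.95} = 1.64, so s ≈ 0.057·0.943·(1.64)²/(0.13−0.057)² = 27.3.
At s = 27.3: P(θ<0.13) ≈ 0.930. Adjusting to match 0.95 gives s ≈ 36.65.
So α = 0.057·36.65 ≈ 2.09, β = 0.943·36.65 ≈ 34.56.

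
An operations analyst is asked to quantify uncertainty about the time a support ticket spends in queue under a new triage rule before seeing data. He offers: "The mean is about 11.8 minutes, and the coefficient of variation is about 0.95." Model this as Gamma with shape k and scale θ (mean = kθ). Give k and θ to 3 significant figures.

k ≈ 1.11, θ ≈ 10.6

For Gamma(k, scale θ): mean = kθ, variance = kθ², so CV = 1/√k.
CV = 0.95, hence k = 1/CV² = 1.11.
Then θ = mean/k = 11.8/1.11 = 10.6.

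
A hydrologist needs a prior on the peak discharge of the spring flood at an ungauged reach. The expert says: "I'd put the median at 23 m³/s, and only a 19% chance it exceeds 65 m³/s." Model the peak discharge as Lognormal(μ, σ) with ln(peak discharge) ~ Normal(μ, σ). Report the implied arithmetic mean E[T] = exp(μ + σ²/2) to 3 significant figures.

If T ~ Lognormal(μ,σ) then ln T ~ Normal(μ,σ), so the p-quantile of ln T is μ + z_p·σ.
ln(23) = 3.135 and ln(65) = 4.174; z_{0.5} = 0, z_{0.81} = 0.8779.
σ = (4.174 − 3.135)/(0.8779 − (0)) = 1.183.
μ = 3.135 − (0)·1.183 = 3.135.
E[T] = exp(μ + σ²/2) = exp(3.135 + 0.7002) = 46.3 m³/s.

E[T] ≈ 46.3 m³/s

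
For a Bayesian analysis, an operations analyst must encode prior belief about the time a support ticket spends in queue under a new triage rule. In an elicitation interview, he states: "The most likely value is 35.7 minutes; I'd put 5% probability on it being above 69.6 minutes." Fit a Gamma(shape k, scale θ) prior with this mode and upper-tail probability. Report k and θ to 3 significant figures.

Gamma(k,θ) with k>1 has mode (k−1)θ, so θ = 35.7/(k−1).
Need P(X < 69.6) = 0.95 with θ tied to k this way. Start at k = 2, θ = 35.7: P(X<69.6) ≈ 0.580.
Too low — raise k to concentrate. Iterating converges to k ≈ 7.23.
Then θ = 35.7/(7.23−1) ≈ 5.73.

k ≈ 7.23, θ ≈ 5.73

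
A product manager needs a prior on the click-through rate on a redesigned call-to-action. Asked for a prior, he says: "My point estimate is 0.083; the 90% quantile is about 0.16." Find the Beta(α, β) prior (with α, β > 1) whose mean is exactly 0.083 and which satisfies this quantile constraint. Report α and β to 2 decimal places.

With mean 0.083 fixed, write α = 0.083s, β = 0.917s where s = α+β.
Need P(θ < 0.16) = 0.9 under Beta(0.083s, 0.917s). Normal approximation: (q−m)/√(m(1−m)/s) ≈ z_{0.9} = 1.28, so s ≈ 0.083·0.917·(1.28)²/(0.16−0.083)² = 21.1.
At s = 21.1: P(θ<0.16) ≈ 0.893. Adjusting to match 0.9 gives s ≈ 22.98.
So α = 0.083·22.98 ≈ 1.91, β = 0.917·22.98 ≈ 21.08.

α ≈ 1.91, β ≈ 21.08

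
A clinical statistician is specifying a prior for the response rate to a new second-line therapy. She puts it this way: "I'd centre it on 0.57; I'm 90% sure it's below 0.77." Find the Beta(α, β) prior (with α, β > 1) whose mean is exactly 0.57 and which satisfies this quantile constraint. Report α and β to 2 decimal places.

α ≈ 5.30, β ≈ 4.00

With mean 0.57 fixed, write α = 0.57s, β = 0.43s where s = α+β.
Need P(θ < 0.77) = 0.9 under Beta(0.57s, 0.43s). Normal approximation: (q−m)/√(m(1−m)/s) ≈ z_{0.9} = 1.28, so s ≈ 0.57·0.43·(1.28)²/(0.77−0.57)² = 10.1.
At s = 10.1: P(θ<0.77) ≈ 0.910. Adjusting to match 0.9 gives s ≈ 9.30.
So α = 0.57·9.30 ≈ 5.30, β = 0.43·9.30 ≈ 4.00.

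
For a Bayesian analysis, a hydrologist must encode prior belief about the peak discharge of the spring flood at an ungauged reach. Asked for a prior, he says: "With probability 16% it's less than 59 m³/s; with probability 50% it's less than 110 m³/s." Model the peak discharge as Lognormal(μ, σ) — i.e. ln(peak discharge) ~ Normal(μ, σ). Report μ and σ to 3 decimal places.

μ ≈ 4.700, σ ≈ 0.626

If T ~ Lognormal(μ,σ) then ln T ~ Normal(μ,σ), so the p-quantile of ln T is μ + z_p·σ.
ln(59) = 4.078 and ln(110) = 4.7; z_{0.16} = -0.9945, z_{0.5} = 0.
σ = (4.7 − 4.078)/(0 − (-0.9945)) = 0.626.
μ = 4.078 − (-0.9945)·0.626 = 4.700.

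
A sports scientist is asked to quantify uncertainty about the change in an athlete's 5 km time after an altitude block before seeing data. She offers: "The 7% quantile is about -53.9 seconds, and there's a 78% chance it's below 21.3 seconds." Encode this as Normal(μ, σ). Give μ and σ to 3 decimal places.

The p-quantile of Normal(μ,σ) is μ + z_p·σ, with z_{0.07} = -1.476 and z_{0.78} = 0.7722.
Eliminate σ: μ = (z₂·x₁ − z₁·x₂)/(z₂ − z₁) = (0.7722·-53.9 − (-1.476)·21.3)/2.248 = -4.532.
Then σ = (x₂ − x₁)/(z₂ − z₁) = (21.3 − -53.9)/2.248 = 33.452.

μ = -4.532, σ = 33.452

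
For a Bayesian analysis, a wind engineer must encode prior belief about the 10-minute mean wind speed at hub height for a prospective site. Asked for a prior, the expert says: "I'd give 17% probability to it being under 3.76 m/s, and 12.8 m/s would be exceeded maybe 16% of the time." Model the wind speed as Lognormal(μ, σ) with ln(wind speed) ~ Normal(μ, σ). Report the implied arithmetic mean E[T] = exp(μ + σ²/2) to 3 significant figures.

If T ~ Lognormal(μ,σ) then ln T ~ Normal(μ,σ), so the p-quantile of ln T is μ + z_p·σ.
ln(3.76) = 1.324 and ln(12.8) = 2.549; z_{0.17} = -0.9542, z_{0.84} = 0.9945.
σ = (2.549 − 1.324)/(0.9945 − (-0.9542)) = 0.629.
μ = 1.324 − (-0.9542)·0.629 = 1.924.
E[T] = exp(μ + σ²/2) = exp(1.924 + 0.1976) = 8.35 m/s.

E[T] ≈ 8.35 m/s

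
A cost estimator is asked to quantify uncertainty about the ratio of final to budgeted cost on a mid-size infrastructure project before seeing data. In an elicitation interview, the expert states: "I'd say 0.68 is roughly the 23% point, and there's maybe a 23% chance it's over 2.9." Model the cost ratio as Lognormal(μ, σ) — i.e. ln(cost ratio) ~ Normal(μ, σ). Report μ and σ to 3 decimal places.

μ ≈ 0.340, σ ≈ 0.982

If T ~ Lognormal(μ,σ) then ln T ~ Normal(μ,σ), so the p-quantile of ln T is μ + z_p·σ.
ln(0.68) = -0.3857 and ln(2.9) = 1.065; z_{0.23} = -0.7388, z_{0.77} = 0.7388.
σ = (1.065 − -0.3857)/(0.7388 − (-0.7388)) = 0.982.
μ = -0.3857 − (-0.7388)·0.982 = 0.340.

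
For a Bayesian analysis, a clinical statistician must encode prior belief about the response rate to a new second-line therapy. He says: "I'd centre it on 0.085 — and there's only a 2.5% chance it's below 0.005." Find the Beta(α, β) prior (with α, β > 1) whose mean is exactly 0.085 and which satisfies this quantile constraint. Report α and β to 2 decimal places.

α ≈ 1.32, β ≈ 14.25

With mean 0.085 fixed, write α = 0.085s, β = 0.915s where s = α+β.
Need P(θ < 0.005) = 0.025 under Beta(0.085s, 0.915s). Normal approximation: (q−m)/√(m(1−m)/s) ≈ z_{0.025} = -1.96, so s ≈ 0.085·0.915·(-1.96)²/(0.005−0.085)² = 46.7.
At s = 46.7: P(θ<0.005) ≈ 0.000. Adjusting to match 0.025 gives s ≈ 15.58.
So α = 0.085·15.58 ≈ 1.32, β = 0.915·15.58 ≈ 14.25.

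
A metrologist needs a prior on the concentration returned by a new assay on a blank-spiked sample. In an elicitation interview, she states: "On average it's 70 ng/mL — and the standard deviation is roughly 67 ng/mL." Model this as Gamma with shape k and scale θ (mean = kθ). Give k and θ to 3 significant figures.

For Gamma(k, scale θ): mean = kθ, variance = kθ², so CV = 1/√k.
CV = SD/mean = 67/70 = 0.9571, hence k = 1/CV² = 1.09.
Then θ = mean/k = 70/1.09 = 64.1.

k ≈ 1.09, θ ≈ 64.1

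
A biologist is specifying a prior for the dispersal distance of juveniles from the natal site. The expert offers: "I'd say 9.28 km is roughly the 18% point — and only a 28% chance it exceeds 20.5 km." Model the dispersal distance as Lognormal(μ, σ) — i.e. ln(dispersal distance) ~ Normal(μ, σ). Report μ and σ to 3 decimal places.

μ ≈ 2.712, σ ≈ 0.529

If T ~ Lognormal(μ,σ) then ln T ~ Normal(μ,σ), so the p-quantile of ln T is μ + z_p·σ.
ln(9.28) = 2.228 and ln(20.5) = 3.02; z_{0.18} = -0.9154, z_{0.72} = 0.5828.
σ = (3.02 − 2.228)/(0.5828 − (-0.9154)) = 0.529.
μ = 2.228 − (-0.9154)·0.529 = 2.712.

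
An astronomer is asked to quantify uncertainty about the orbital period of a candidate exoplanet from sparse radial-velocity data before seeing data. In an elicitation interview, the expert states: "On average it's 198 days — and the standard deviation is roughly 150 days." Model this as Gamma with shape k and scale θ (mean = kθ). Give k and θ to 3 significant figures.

For Gamma(k, scale θ): mean = kθ, variance = kθ², so CV = 1/√k.
CV = SD/mean = 150/198 = 0.7576, hence k = 1/CV² = 1.74.
Then θ = mean/k = 198/1.74 = 114.

k ≈ 1.74, θ ≈ 114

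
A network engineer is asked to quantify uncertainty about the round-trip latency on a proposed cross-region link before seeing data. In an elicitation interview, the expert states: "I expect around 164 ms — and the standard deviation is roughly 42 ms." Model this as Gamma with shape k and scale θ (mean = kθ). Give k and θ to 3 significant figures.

For Gamma(k, scale θ): mean = kθ, variance = kθ², so CV = 1/√k.
CV = SD/mean = 42/164 = 0.2561, hence k = 1/CV² = 15.2.
Then θ = mean/k = 164/15.2 = 10.8.

k ≈ 15.2, θ ≈ 10.8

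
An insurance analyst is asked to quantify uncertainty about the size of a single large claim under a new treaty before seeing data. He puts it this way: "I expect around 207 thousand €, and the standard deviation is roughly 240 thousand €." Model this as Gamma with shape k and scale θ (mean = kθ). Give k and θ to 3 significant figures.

k ≈ 0.744, θ ≈ 278

For Gamma(k, scale θ): mean = kθ, variance = kθ², so CV = 1/√k.
CV = SD/mean = 240/207 = 1.159, hence k = 1/CV² = 0.744.
Then θ = mean/k = 207/0.744 = 278.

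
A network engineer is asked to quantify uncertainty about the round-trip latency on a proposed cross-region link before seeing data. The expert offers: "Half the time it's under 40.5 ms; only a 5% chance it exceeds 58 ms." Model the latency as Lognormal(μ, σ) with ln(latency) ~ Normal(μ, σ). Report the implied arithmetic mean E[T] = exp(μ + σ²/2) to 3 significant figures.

If T ~ Lognormal(μ,σ) then ln T ~ Normal(μ,σ), so the p-quantile of ln T is μ + z_p·σ.
ln(40.5) = 3.701 and ln(58) = 4.06; z_{0.5} = 0, z_{0.95} = 1.645.
σ = (4.06 − 3.701)/(1.645 − (0)) = 0.218.
μ = 3.701 − (0)·0.218 = 3.701.
E[T] = exp(μ + σ²/2) = exp(3.701 + 0.0238) = 41.5 ms.

E[T] ≈ 41.5 ms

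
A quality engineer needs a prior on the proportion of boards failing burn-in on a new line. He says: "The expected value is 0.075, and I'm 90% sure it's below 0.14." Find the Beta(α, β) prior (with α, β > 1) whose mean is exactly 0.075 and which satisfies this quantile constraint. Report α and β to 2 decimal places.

With mean 0.075 fixed, write α = 0.075s, β = 0.925s where s = α+β.
Need P(θ < 0.14) = 0.9 under Beta(0.075s, 0.925s). Normal approximation: (q−m)/√(m(1−m)/s) ≈ z_{0.9} = 1.28, so s ≈ 0.075·0.925·(1.28)²/(0.14−0.075)² = 27.0.
At s = 27.0: P(θ<0.14) ≈ 0.893. Adjusting to match 0.9 gives s ≈ 29.44.
So α = 0.075·29.44 ≈ 2.21, β = 0.925·29.44 ≈ 27.23.

α ≈ 2.21, β ≈ 27.23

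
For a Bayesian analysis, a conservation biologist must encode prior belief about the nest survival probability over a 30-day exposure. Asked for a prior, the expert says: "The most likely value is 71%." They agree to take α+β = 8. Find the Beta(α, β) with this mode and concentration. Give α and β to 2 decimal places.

α = 5.26, β = 2.74

For α,β > 1 the Beta mode is (α−1)/(α+β−2). With α+β = 8, the mode is (α−1)/6.
Set (α−1)/6 = 0.71 → α = 1 + 0.71·6 = 5.26.
β = 8 − α = 2.74.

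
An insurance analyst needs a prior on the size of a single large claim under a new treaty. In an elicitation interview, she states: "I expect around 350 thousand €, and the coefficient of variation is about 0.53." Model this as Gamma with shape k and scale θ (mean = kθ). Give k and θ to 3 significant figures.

For Gamma(k, scale θ): mean = kθ, variance = kθ², so CV = 1/√k.
CV = 0.53, hence k = 1/CV² = 3.56.
Then θ = mean/k = 350/3.56 = 98.3.

k ≈ 3.56, θ ≈ 98.3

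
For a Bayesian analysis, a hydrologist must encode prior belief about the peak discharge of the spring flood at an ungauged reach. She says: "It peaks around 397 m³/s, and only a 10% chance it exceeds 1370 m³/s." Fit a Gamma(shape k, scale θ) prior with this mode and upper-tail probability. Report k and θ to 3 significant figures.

Gamma(k,θ) with k>1 has mode (k−1)θ, so θ = 397/(k−1).
Need P(X < 1370) = 0.9 with θ tied to k this way. Start at k = 2, θ = 397: P(X<1370) ≈ 0.859.
Too low — raise k to concentrate. Iterating converges to k ≈ 2.22.
Then θ = 397/(2.22−1) ≈ 325.

k ≈ 2.22, θ ≈ 325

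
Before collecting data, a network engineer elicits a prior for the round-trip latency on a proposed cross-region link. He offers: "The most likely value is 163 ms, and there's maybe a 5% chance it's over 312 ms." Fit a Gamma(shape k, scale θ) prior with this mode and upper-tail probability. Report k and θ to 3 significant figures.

k ≈ 7.59, θ ≈ 24.7

Gamma(k,θ) with k>1 has mode (k−1)θ, so θ = 163/(k−1).
Need P(X < 312) = 0.95 with θ tied to k this way. Start at k = 2, θ = 163: P(X<312) ≈ 0.570.
Too low — raise k to concentrate. Iterating converges to k ≈ 7.59.
Then θ = 163/(7.59−1) ≈ 24.7.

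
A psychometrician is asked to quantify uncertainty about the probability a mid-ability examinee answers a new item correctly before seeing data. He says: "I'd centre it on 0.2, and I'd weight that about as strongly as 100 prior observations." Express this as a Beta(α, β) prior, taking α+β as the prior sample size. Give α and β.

α = 20, β = 80

Under the effective-sample-size interpretation, Beta(α, β) has prior mean α/(α+β) and prior sample size α+β.
So α+β = 100 and α/(α+β) = 0.2, giving α = 0.2·100 = 20 and β = 100 − 20 = 80.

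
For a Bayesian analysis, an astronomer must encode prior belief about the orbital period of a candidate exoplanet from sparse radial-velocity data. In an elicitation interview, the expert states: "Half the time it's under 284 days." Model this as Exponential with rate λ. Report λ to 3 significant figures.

Exponential median = ln 2 / λ, so λ = ln 2 / 284.0 = 0.00244.

λ ≈ 0.00244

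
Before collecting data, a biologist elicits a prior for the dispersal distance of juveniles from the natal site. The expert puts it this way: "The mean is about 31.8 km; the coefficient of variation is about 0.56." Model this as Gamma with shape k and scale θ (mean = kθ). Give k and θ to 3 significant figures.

For Gamma(k, scale θ): mean = kθ, variance = kθ², so CV = 1/√k.
CV = 0.56, hence k = 1/CV² = 3.19.
Then θ = mean/k = 31.8/3.19 = 9.97.

k ≈ 3.19, θ ≈ 9.97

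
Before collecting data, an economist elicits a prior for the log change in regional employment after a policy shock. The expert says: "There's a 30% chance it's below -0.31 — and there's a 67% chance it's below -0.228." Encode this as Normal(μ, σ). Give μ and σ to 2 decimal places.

The p-quantile of Normal(μ,σ) is μ + z_p·σ, with z_{0.3} = -0.5244 and z_{0.67} = 0.4399.
Eliminate σ: μ = (z₂·x₁ − z₁·x₂)/(z₂ − z₁) = (0.4399·-0.31 − (-0.5244)·-0.228)/0.9643 = -0.27.
Then σ = (x₂ − x₁)/(z₂ − z₁) = (-0.228 − -0.31)/0.9643 = 0.09.

μ = -0.27, σ = 0.09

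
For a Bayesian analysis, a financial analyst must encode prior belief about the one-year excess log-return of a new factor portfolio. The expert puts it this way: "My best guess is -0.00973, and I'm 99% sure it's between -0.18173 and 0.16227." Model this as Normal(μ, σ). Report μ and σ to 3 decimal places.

A symmetric 99% interval runs μ ± z·σ with z = 2.576.
Half-width = 0.172, so σ = 0.172/2.576 = 0.067.
μ is the stated best guess, -0.010.

μ = -0.010, σ = 0.067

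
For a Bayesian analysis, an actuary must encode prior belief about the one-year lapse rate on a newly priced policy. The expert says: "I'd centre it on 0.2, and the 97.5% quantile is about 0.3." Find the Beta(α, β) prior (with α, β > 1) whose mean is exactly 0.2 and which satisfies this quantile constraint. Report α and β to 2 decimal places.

α ≈ 14.16, β ≈ 56.64

With mean 0.2 fixed, write α = 0.2s, β = 0.8s where s = α+β.
Need P(θ < 0.3) = 0.975 under Beta(0.2s, 0.8s). Normal approximation: (q−m)/√(m(1−m)/s) ≈ z_{0.975} = 1.96, so s ≈ 0.2·0.8·(1.96)²/(0.3−0.2)² = 61.5.
At s = 61.5: P(θ<0.3) ≈ 0.967. Adjusting to match 0.975 gives s ≈ 70.80.
So α = 0.2·70.80 ≈ 14.16, β = 0.8·70.80 ≈ 56.64.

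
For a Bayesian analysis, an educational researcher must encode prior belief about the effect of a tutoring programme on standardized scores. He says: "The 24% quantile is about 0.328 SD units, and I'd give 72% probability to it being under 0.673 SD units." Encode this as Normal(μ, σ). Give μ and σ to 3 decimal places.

For Normal(μ,σ), the p-quantile is μ + z_p·σ. Here z_{0.24} = -0.7063, z_{0.72} = 0.5828.
So 0.328 = μ − 0.7063σ and 0.673 = μ + 0.5828σ.
Subtracting: σ = (0.673 − 0.328)/(0.5828 − (-0.7063)) = 0.268.
Then μ = 0.328 − (-0.7063)·0.268 = 0.517.

μ = 0.517, σ = 0.268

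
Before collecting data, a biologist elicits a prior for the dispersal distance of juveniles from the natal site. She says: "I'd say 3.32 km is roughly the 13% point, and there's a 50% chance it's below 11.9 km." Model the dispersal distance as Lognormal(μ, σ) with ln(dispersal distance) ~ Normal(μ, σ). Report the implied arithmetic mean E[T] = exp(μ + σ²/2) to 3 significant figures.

E[T] ≈ 22.6 km

If T ~ Lognormal(μ,σ) then ln T ~ Normal(μ,σ), so the p-quantile of ln T is μ + z_p·σ.
ln(3.32) = 1.2 and ln(11.9) = 2.477; z_{0.13} = -1.126, z_{0.5} = 0.
σ = (2.477 − 1.2)/(0 − (-1.126)) = 1.133.
μ = 1.2 − (-1.126)·1.133 = 2.477.
E[T] = exp(μ + σ²/2) = exp(2.477 + 0.6422) = 22.6 km.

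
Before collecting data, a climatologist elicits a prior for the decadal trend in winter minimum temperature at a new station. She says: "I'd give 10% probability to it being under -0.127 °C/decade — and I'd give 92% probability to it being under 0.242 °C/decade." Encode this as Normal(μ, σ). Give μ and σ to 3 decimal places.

The p-quantile of Normal(μ,σ) is μ + z_p·σ, with z_{0.1} = -1.282 and z_{0.92} = 1.405.
Eliminate σ: μ = (z₂·x₁ − z₁·x₂)/(z₂ − z₁) = (1.405·-0.127 − (-1.282)·0.242)/2.687 = 0.049.
Then σ = (x₂ − x₁)/(z₂ − z₁) = (0.242 − -0.127)/2.687 = 0.137.

μ = 0.049, σ = 0.137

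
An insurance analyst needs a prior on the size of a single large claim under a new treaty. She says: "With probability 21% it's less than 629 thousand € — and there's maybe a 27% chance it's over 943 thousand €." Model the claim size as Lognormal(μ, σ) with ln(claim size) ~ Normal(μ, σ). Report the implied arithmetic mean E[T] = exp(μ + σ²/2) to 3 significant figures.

E[T] ≈ 825 thousand €

If T ~ Lognormal(μ,σ) then ln T ~ Normal(μ,σ), so the p-quantile of ln T is μ + z_p·σ.
ln(629) = 6.444 and ln(943) = 6.849; z_{0.21} = -0.8064, z_{0.73} = 0.6128.
σ = (6.849 − 6.444)/(0.6128 − (-0.8064)) = 0.285.
μ = 6.444 − (-0.8064)·0.285 = 6.674.
E[T] = exp(μ + σ²/2) = exp(6.674 + 0.0407) = 825 thousand €.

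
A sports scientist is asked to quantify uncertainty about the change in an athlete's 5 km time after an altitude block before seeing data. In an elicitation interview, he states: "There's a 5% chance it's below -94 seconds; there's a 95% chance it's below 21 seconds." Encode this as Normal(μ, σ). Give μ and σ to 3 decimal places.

μ = -36.500, σ = 34.958

For Normal(μ,σ), the p-quantile is μ + z_p·σ. Here z_{0.05} = -1.645, z_{0.95} = 1.645.
So -94 = μ − 1.645σ and 21 = μ + 1.645σ.
Subtracting: σ = (21 − -94)/(1.645 − (-1.645)) = 34.958.
Then μ = -94 − (-1.645)·34.958 = -36.500.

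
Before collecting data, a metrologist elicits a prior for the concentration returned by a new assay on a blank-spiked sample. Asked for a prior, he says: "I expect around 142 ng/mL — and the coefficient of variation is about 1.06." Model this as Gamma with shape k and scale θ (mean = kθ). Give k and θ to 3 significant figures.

k ≈ 0.89, θ ≈ 160

For Gamma(k, scale θ): mean = kθ, variance = kθ², so CV = 1/√k.
CV = 1.06, hence k = 1/CV² = 0.89.
Then θ = mean/k = 142/0.89 = 160.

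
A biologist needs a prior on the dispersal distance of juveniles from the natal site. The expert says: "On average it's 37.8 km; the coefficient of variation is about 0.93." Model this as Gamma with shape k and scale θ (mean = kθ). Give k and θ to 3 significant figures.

For Gamma(k, scale θ): mean = kθ, variance = kθ², so CV = 1/√k.
CV = 0.93, hence k = 1/CV² = 1.16.
Then θ = mean/k = 37.8/1.16 = 32.7.

k ≈ 1.16, θ ≈ 32.7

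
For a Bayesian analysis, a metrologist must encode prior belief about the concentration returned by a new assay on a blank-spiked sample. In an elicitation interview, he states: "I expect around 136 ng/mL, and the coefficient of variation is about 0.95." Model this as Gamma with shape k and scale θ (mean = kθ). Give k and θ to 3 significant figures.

For Gamma(k, scale θ): mean = kθ, variance = kθ², so CV = 1/√k.
CV = 0.95, hence k = 1/CV² = 1.11.
Then θ = mean/k = 136/1.11 = 123.

k ≈ 1.11, θ ≈ 123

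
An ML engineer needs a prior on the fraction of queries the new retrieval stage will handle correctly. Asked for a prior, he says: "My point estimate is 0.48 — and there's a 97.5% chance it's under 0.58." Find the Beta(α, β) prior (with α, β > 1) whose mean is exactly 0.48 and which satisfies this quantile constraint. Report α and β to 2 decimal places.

α ≈ 45.70, β ≈ 49.51

With mean 0.48 fixed, write α = 0.48s, β = 0.52s where s = α+β.
Need P(θ < 0.58) = 0.975 under Beta(0.48s, 0.52s). Normal approximation: (q−m)/√(m(1−m)/s) ≈ z_{0.975} = 1.96, so s ≈ 0.48·0.52·(1.96)²/(0.58−0.48)² = 95.9.
At s = 95.9: P(θ<0.58) ≈ 0.975. Adjusting to match 0.975 gives s ≈ 95.21.
So α = 0.48·95.21 ≈ 45.70, β = 0.52·95.21 ≈ 49.51.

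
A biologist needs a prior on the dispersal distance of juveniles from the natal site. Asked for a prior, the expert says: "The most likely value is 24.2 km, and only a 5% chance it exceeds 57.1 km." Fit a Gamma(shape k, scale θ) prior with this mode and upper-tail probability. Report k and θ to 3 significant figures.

Gamma(k,θ) with k>1 has mode (k−1)θ, so θ = 24.2/(k−1).
Need P(X < 57.1) = 0.95 with θ tied to k this way. Start at k = 2, θ = 24.2: P(X<57.1) ≈ 0.683.
Too low — raise k to concentrate. Iterating converges to k ≈ 4.71.
Then θ = 24.2/(4.71−1) ≈ 6.53.

k ≈ 4.71, θ ≈ 6.53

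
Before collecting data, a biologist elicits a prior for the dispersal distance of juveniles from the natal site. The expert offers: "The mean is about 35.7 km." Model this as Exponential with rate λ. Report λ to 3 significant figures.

λ ≈ 0.028

Exponential mean = 1/λ, so λ = 1/35.7 = 0.028.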